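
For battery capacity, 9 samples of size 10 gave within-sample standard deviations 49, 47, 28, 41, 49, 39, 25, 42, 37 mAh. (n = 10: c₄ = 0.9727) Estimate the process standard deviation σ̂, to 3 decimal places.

s̄ = (49 + 47 + 28 + 41 + 49 + 39 + 25 + 42 + 37) / 9 = 39.6667
σ̂ = s̄ / c₄ = 39.6667 / 0.9727 = 40.7800

40.780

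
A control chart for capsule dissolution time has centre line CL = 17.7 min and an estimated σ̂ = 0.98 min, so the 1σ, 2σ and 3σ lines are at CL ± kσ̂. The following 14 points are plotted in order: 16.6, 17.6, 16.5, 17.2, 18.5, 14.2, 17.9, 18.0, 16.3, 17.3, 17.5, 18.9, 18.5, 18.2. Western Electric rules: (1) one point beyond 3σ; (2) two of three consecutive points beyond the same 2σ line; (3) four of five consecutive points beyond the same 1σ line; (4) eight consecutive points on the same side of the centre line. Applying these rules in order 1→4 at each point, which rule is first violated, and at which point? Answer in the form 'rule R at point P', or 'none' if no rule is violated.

rule 1 at point 6

Zone of each point (C = within 1σ̂, B = 1σ̂–2σ̂, A = 2σ̂–3σ̂, * = beyond 3σ̂; sign = side of CL): 1:-B, 2:-C, 3:-B, 4:-C, 5:+C, 6:-*, 7:+C, 8:+C, 9:-B, 10:-C, 11:-C, 12:+B, 13:+C, 14:+C
Rule 1 (one point beyond the 3σ limits) is satisfied at point 6.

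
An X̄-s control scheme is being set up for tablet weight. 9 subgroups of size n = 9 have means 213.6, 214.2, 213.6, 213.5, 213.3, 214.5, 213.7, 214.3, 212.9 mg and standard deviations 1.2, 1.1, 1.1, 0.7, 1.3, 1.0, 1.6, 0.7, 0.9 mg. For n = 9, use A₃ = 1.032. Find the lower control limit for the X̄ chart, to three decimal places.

212.633

X̄̄ = (213.6 + 214.2 + 213.6 + 213.5 + 213.3 + 214.5 + 213.7 + 214.3 + 212.9) / 9 = 213.7333
s̄ = (1.2 + 1.1 + 1.1 + 0.7 + 1.3 + 1.0 + 1.6 + 0.7 + 0.9) / 9 = 1.0667
LCL = X̄̄ − A₃·s̄ = 213.7333 − 1.032 × 1.0667 = 212.6325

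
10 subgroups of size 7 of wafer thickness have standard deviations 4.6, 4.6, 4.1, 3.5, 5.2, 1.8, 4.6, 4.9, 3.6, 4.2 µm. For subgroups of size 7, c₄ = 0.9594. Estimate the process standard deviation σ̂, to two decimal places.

s̄ = (4.6 + 4.6 + 4.1 + 3.5 + 5.2 + 1.8 + 4.6 + 4.9 + 3.6 + 4.2) / 10 = 4.1100
σ̂ = s̄ / c₄ = 4.1100 / 0.9594 = 4.2839

4.28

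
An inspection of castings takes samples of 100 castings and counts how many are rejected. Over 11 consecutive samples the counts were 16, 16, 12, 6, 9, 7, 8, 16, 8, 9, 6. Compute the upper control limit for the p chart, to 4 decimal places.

p̄ = Σdᵢ / (k·n) = 113 / (11 × 100) = 0.10273
UCL = p̄ + 3·√(p̄(1−p̄)/n) = 0.10273 + 3 × √(0.10273×0.89727/100) = 0.10273 + 3 × 0.03036 = 0.19381

0.1938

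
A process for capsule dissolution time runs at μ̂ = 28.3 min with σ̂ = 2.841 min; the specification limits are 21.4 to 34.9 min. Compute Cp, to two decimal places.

0.79

Cp = (USL − LSL) / (6σ̂) = (34.9 − 21.4) / (6 × 2.841) = 13.5000 / 17.0460 = 0.7920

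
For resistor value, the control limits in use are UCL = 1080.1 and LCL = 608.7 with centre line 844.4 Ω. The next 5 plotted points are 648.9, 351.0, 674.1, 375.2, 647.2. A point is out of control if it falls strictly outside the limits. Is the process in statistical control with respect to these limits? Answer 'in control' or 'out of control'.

out of control

Compare each point to [608.7, 1080.1]: sample 2 = 351.0 < LCL; sample 4 = 375.2 < LCL.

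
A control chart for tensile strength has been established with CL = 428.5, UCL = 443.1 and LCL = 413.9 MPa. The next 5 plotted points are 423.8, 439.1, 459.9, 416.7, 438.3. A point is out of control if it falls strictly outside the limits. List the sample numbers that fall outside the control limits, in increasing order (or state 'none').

Compare each point to [413.9, 443.1]: sample 3 = 459.9 > UCL.

3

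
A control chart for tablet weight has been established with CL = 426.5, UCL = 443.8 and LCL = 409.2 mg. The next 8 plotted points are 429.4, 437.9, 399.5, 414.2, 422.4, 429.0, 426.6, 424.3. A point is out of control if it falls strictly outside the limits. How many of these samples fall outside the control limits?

Compare each point to [409.2, 443.8]: sample 3 = 399.5 < LCL.

1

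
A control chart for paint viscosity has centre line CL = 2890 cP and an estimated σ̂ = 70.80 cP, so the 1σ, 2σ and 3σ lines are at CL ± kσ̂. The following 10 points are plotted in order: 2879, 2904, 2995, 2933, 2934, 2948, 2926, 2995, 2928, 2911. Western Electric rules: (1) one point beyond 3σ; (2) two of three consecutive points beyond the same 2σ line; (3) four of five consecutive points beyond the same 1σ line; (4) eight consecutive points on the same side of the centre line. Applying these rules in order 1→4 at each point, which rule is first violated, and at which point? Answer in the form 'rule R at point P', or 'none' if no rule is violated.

Zone of each point (C = within 1σ̂, B = 1σ̂–2σ̂, A = 2σ̂–3σ̂, * = beyond 3σ̂; sign = side of CL): 1:-C, 2:+C, 3:+B, 4:+C, 5:+C, 6:+C, 7:+C, 8:+B, 9:+C, 10:+C
Rule 4 (eight consecutive points on the same side of the centre line) is satisfied at point 9.

rule 4 at point 9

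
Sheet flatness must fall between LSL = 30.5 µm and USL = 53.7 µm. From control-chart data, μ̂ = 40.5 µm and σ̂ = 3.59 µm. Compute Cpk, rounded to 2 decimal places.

Cpu = (USL − μ̂) / (3σ̂) = (53.7 − 40.5) / (3 × 3.59) = 1.2256; Cpl = (μ̂ − LSL) / (3σ̂) = (40.5 − 30.5) / (3 × 3.59) = 0.9285; Cpk = min(Cpu, Cpl) = 0.9285

0.93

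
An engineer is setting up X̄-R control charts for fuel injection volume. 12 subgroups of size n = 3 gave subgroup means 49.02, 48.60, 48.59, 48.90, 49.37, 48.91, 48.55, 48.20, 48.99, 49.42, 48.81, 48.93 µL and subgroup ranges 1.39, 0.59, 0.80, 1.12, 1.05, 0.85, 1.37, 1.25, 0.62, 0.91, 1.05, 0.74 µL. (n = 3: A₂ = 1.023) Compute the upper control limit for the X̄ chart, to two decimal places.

X̄̄ = (49.02 + 48.60 + 48.59 + 48.90 + 49.37 + 48.91 + 48.55 + 48.20 + 48.99 + 49.42 + 48.81 + 48.93) / 12 = 586.2900 / 12 = 48.8575
R̄ = (1.39 + 0.59 + 0.80 + 1.12 + 1.05 + 0.85 + 1.37 + 1.25 + 0.62 + 0.91 + 1.05 + 0.74) / 12 = 11.7400 / 12 = 0.9783
UCL = X̄̄ + A₂·R̄ = 48.8575 + 1.023 × 0.9783 = 49.8583

49.86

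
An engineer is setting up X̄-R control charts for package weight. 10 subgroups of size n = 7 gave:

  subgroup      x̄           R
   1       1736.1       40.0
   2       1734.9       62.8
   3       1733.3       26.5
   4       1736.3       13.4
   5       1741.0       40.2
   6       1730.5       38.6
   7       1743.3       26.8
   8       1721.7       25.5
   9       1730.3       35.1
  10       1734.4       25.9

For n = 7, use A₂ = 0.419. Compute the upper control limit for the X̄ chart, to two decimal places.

1748.21

X̄̄ = (1736.1 + 1734.9 + 1733.3 + 1736.3 + 1741.0 + 1730.5 + 1743.3 + 1721.7 + 1730.3 + 1734.4) / 10 = 17341.8000 / 10 = 1734.1800
R̄ = (40.0 + 62.8 + 26.5 + 13.4 + 40.2 + 38.6 + 26.8 + 25.5 + 35.1 + 25.9) / 10 = 334.8000 / 10 = 33.4800
UCL = X̄̄ + A₂·R̄ = 1734.1800 + 0.419 × 33.4800 = 1748.2081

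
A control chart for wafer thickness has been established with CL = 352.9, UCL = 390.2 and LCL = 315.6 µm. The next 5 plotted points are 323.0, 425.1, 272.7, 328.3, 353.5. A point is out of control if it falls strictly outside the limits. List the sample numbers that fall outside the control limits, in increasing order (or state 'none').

Compare each point to [315.6, 390.2]: sample 2 = 425.1 > UCL; sample 3 = 272.7 < LCL.

2, 3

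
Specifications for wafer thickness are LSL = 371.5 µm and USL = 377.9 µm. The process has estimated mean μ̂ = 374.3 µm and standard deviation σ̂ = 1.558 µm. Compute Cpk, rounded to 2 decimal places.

Cpu = (USL − μ̂) / (3σ̂) = (377.9 − 374.3) / (3 × 1.558) = 0.7702; Cpl = (μ̂ − LSL) / (3σ̂) = (374.3 − 371.5) / (3 × 1.558) = 0.5991; Cpk = min(Cpu, Cpl) = 0.5991

0.60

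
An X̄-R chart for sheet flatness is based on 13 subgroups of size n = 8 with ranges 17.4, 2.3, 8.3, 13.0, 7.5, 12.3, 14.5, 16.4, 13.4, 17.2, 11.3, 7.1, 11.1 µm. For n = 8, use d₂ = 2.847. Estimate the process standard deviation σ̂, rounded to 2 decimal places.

R̄ = (17.4 + 2.3 + 8.3 + 13.0 + 7.5 + 12.3 + 14.5 + 16.4 + 13.4 + 17.2 + 11.3 + 7.1 + 11.1) / 13 = 11.6769
σ̂ = R̄ / d₂ = 11.6769 / 2.847 = 4.1015

4.10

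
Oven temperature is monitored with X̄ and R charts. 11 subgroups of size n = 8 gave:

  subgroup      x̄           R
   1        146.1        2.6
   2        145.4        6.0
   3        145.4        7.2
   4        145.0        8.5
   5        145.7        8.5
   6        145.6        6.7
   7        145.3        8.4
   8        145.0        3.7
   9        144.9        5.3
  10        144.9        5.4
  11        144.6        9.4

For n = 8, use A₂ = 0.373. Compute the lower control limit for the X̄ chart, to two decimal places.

X̄̄ = (146.1 + 145.4 + 145.4 + 145.0 + 145.7 + 145.6 + 145.3 + 145.0 + 144.9 + 144.9 + 144.6) / 11 = 1597.9000 / 11 = 145.2636
R̄ = (2.6 + 6.0 + 7.2 + 8.5 + 8.5 + 6.7 + 8.4 + 3.7 + 5.3 + 5.4 + 9.4) / 11 = 71.7000 / 11 = 6.5182
LCL = X̄̄ − A₂·R̄ = 145.2636 − 0.373 × 6.5182 = 142.8324

142.83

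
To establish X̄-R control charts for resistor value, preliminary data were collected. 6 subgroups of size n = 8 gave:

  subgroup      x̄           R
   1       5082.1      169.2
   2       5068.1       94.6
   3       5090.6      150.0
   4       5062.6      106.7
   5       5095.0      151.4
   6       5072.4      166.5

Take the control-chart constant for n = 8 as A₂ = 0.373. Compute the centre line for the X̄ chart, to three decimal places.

X̄̄ = (5082.1 + 5068.1 + 5090.6 + 5062.6 + 5095.0 + 5072.4) / 6 = 30470.8000 / 6 = 5078.4667
CL = X̄̄ = 5078.4667

5078.467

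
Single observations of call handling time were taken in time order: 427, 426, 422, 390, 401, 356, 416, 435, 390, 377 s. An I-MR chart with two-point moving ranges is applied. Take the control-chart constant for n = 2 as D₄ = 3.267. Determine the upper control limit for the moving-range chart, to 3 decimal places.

Moving ranges: 1, 4, 32, 11, 45, 60, 19, 45, 13; M̄R̄ = 230.0000 / 9 = 25.5556
UCL_MR = D₄·M̄R̄ = 3.267 × 25.5556 = 83.4900

83.490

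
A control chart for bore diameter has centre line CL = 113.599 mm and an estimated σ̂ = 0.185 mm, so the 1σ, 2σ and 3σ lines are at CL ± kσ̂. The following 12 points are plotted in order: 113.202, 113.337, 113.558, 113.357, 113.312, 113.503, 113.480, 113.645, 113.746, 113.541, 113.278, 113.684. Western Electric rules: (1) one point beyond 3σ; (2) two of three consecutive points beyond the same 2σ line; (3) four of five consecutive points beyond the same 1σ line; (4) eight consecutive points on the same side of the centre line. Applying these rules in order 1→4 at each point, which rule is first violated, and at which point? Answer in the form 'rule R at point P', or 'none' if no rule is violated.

Zone of each point (C = within 1σ̂, B = 1σ̂–2σ̂, A = 2σ̂–3σ̂, * = beyond 3σ̂; sign = side of CL): 1:-A, 2:-B, 3:-C, 4:-B, 5:-B, 6:-C, 7:-C, 8:+C, 9:+C, 10:-C, 11:-B, 12:+C
Rule 3 (four of five consecutive points beyond the same 1σ limit) is satisfied at point 5.

rule 3 at point 5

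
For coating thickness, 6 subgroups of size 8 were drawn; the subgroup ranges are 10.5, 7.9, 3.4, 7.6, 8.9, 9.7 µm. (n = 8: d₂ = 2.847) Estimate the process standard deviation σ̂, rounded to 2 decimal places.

R̄ = (10.5 + 7.9 + 3.4 + 7.6 + 8.9 + 9.7) / 6 = 8.0000
σ̂ = R̄ / d₂ = 8.0000 / 2.847 = 2.8100

2.81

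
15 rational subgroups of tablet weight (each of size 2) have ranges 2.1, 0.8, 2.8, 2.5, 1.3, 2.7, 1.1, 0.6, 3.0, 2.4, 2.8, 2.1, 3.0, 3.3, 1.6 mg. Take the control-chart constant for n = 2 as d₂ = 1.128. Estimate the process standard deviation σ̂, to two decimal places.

1.90

R̄ = (2.1 + 0.8 + 2.8 + 2.5 + 1.3 + 2.7 + 1.1 + 0.6 + 3.0 + 2.4 + 2.8 + 2.1 + 3.0 + 3.3 + 1.6) / 15 = 2.1400
σ̂ = R̄ / d₂ = 2.1400 / 1.128 = 1.8972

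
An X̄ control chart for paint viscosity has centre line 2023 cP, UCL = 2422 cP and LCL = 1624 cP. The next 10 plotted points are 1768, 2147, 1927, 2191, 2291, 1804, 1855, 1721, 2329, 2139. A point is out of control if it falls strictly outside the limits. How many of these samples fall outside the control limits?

All 10 points lie within [1624, 2422].

0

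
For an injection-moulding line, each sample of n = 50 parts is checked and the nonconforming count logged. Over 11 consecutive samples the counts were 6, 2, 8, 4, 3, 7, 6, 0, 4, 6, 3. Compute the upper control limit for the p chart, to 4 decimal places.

p̄ = Σdᵢ / (k·n) = 49 / (11 × 50) = 0.08909
UCL = p̄ + 3·√(p̄(1−p̄)/n) = 0.08909 + 3 × √(0.08909×0.91091/50) = 0.08909 + 3 × 0.04029 = 0.20995

0.2100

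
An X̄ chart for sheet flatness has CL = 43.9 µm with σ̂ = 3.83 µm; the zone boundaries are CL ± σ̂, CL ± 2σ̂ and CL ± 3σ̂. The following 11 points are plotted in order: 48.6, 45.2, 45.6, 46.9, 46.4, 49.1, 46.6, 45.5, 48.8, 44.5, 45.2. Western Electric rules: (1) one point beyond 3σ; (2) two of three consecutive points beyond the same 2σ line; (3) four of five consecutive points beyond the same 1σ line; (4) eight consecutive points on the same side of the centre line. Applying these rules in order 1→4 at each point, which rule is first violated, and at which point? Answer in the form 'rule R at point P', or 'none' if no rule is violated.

rule 4 at point 8

Zone of each point (C = within 1σ̂, B = 1σ̂–2σ̂, A = 2σ̂–3σ̂, * = beyond 3σ̂; sign = side of CL): 1:+B, 2:+C, 3:+C, 4:+C, 5:+C, 6:+B, 7:+C, 8:+C, 9:+B, 10:+C, 11:+C
Rule 4 (eight consecutive points on the same side of the centre line) is satisfied at point 8.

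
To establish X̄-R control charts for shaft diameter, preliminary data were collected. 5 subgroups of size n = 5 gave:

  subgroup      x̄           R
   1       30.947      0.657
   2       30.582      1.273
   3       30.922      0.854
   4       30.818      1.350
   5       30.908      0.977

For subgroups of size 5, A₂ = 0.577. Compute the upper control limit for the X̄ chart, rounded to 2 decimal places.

X̄̄ = (30.947 + 30.582 + 30.922 + 30.818 + 30.908) / 5 = 154.1770 / 5 = 30.8354
R̄ = (0.657 + 1.273 + 0.854 + 1.350 + 0.977) / 5 = 5.1110 / 5 = 1.0222
UCL = X̄̄ + A₂·R̄ = 30.8354 + 0.577 × 1.0222 = 31.4252

31.43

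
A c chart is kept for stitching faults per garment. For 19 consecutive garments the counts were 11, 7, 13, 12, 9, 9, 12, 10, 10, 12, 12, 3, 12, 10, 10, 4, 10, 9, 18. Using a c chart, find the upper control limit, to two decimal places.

c̄ = (11 + 7 + 13 + 12 + 9 + 9 + 12 + 10 + 10 + 12 + 12 + 3 + 12 + 10 + 10 + 4 + 10 + 9 + 18) / 19 = 193 / 19 = 10.1579
UCL = c̄ + 3√c̄ = 10.1579 + 3 × √10.1579 = 10.1579 + 3 × 3.1871 = 19.7193

19.72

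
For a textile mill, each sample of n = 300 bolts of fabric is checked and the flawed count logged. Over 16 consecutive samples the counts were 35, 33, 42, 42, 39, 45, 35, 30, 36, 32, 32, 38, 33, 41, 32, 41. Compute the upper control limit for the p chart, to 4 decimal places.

p̄ = Σdᵢ / (k·n) = 586 / (16 × 300) = 0.12208
UCL = p̄ + 3·√(p̄(1−p̄)/n) = 0.12208 + 3 × √(0.12208×0.87792/300) = 0.12208 + 3 × 0.01890 = 0.17879

0.1788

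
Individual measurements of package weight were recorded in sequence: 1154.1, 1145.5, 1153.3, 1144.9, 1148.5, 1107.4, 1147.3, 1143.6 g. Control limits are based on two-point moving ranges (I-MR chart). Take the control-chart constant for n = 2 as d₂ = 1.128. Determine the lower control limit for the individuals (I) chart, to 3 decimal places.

X̄ = (1154.1 + 1145.5 + 1153.3 + 1144.9 + 1148.5 + 1107.4 + 1147.3 + 1143.6) / 8 = 1143.0750
Moving ranges: 8.6, 7.8, 8.4, 3.6, 41.1, 39.9, 3.7; M̄R̄ = 113.1000 / 7 = 16.1571
LCL = X̄ − 3·M̄R̄/d₂ = 1143.0750 − 3 × 16.1571 / 1.128 = 1100.1039

1100.104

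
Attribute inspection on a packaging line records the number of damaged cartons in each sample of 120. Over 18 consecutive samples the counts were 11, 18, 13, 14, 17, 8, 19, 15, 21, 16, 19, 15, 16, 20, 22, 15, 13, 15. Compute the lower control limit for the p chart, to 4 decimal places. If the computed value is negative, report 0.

0.0399

p̄ = Σdᵢ / (k·n) = 287 / (18 × 120) = 0.13287
LCL = p̄ − 3·√(p̄(1−p̄)/n) = 0.13287 − 3 × 0.03099 = 0.03991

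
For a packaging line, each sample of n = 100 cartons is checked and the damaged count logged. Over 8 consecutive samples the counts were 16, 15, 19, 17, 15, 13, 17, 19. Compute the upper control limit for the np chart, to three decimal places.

27.476

p̄ = Σdᵢ / (k·n) = 131 / (8 × 100) = 0.16375
UCL = np̄ + 3·√(np̄(1−p̄)) = 16.3750 + 3 × √(16.3750×0.83625) = 16.3750 + 3 × 3.7005 = 27.4765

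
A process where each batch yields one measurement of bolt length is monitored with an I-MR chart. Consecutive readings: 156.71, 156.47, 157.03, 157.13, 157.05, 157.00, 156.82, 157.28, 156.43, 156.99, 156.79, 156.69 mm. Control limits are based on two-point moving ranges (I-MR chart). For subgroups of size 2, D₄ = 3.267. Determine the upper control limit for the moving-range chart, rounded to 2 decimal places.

Moving ranges: 0.24, 0.56, 0.10, 0.08, 0.05, 0.18, 0.46, 0.85, 0.56, 0.20, 0.10; M̄R̄ = 3.3800 / 11 = 0.3073
UCL_MR = D₄·M̄R̄ = 3.267 × 0.3073 = 1.0039

1.00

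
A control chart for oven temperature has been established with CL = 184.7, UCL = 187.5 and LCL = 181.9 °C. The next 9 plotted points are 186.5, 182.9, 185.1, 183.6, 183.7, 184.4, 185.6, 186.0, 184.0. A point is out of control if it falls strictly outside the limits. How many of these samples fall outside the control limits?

0

All 9 points lie within [181.9, 187.5].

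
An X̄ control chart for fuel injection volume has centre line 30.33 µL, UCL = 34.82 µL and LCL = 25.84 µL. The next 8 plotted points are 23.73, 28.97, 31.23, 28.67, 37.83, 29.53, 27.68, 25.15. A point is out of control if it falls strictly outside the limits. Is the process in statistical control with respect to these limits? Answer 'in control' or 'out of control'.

out of control

Compare each point to [25.84, 34.82]: sample 1 = 23.73 < LCL; sample 5 = 37.83 > UCL; sample 8 = 25.15 < LCL.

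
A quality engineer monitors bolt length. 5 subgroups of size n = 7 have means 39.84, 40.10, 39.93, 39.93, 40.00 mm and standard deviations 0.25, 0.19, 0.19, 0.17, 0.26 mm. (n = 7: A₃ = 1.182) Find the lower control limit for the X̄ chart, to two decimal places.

39.71

X̄̄ = (39.84 + 40.10 + 39.93 + 39.93 + 40.00) / 5 = 39.9600
s̄ = (0.25 + 0.19 + 0.19 + 0.17 + 0.26) / 5 = 0.2120
LCL = X̄̄ − A₃·s̄ = 39.9600 − 1.182 × 0.2120 = 39.7094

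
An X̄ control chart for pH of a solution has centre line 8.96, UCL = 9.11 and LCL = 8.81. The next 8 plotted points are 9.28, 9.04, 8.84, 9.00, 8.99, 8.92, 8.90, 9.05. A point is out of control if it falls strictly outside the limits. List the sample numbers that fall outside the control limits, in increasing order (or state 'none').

Compare each point to [8.81, 9.11]: sample 1 = 9.28 > UCL.

1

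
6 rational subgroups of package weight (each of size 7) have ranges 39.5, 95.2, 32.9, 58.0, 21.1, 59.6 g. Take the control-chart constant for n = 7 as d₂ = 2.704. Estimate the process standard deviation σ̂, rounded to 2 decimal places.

R̄ = (39.5 + 95.2 + 32.9 + 58.0 + 21.1 + 59.6) / 6 = 51.0500
σ̂ = R̄ / d₂ = 51.0500 / 2.704 = 18.8794

18.88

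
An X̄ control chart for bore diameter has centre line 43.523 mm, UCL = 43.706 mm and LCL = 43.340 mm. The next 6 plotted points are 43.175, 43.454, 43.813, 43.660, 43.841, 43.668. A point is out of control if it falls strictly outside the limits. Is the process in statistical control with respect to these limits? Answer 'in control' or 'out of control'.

Compare each point to [43.340, 43.706]: sample 1 = 43.175 < LCL; sample 3 = 43.813 > UCL; sample 5 = 43.841 > UCL.

out of control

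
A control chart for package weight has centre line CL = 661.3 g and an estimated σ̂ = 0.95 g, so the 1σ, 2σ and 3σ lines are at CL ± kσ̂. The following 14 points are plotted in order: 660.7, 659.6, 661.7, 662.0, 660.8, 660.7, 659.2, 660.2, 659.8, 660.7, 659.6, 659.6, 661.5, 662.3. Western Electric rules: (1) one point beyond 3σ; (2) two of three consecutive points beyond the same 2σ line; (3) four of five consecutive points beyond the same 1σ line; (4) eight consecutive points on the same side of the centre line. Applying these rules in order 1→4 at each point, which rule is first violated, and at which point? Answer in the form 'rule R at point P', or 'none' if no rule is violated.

Zone of each point (C = within 1σ̂, B = 1σ̂–2σ̂, A = 2σ̂–3σ̂, * = beyond 3σ̂; sign = side of CL): 1:-C, 2:-B, 3:+C, 4:+C, 5:-C, 6:-C, 7:-A, 8:-B, 9:-B, 10:-C, 11:-B, 12:-B, 13:+C, 14:+B
Rule 3 (four of five consecutive points beyond the same 1σ limit) is satisfied at point 11.

rule 3 at point 11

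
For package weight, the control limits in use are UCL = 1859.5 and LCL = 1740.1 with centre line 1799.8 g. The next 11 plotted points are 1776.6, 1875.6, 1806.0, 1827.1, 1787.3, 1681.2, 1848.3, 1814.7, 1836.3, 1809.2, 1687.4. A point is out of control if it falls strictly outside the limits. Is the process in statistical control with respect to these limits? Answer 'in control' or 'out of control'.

out of control

Compare each point to [1740.1, 1859.5]: sample 2 = 1875.6 > UCL; sample 6 = 1681.2 < LCL; sample 11 = 1687.4 < LCL.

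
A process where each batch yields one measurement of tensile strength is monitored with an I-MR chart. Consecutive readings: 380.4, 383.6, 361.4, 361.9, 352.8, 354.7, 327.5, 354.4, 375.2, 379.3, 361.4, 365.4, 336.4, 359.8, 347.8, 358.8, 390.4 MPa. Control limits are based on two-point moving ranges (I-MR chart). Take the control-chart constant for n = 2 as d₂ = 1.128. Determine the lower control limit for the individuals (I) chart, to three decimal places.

X̄ = (380.4 + 383.6 + 361.4 + 361.9 + 352.8 + 354.7 + 327.5 + 354.4 + 375.2 + 379.3 + 361.4 + 365.4 + 336.4 + 359.8 + 347.8 + 358.8 + 390.4) / 17 = 361.8353
Moving ranges: 3.2, 22.2, 0.5, 9.1, 1.9, 27.2, 26.9, 20.8, 4.1, 17.9, 4.0, 29.0, 23.4, 12.0, 11.0, 31.6; M̄R̄ = 244.8000 / 16 = 15.3000
LCL = X̄ − 3·M̄R̄/d₂ = 361.8353 − 3 × 15.3000 / 1.128 = 321.1438

321.144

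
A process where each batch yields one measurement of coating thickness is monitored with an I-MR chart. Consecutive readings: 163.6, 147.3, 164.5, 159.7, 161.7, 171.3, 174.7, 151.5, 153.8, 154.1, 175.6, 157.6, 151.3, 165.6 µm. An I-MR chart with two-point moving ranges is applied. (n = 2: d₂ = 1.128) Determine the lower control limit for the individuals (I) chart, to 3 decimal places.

X̄ = (163.6 + 147.3 + 164.5 + 159.7 + 161.7 + 171.3 + 174.7 + 151.5 + 153.8 + 154.1 + 175.6 + 157.6 + 151.3 + 165.6) / 14 = 160.8786
Moving ranges: 16.3, 17.2, 4.8, 2.0, 9.6, 3.4, 23.2, 2.3, 0.3, 21.5, 18.0, 6.3, 14.3; M̄R̄ = 139.2000 / 13 = 10.7077
LCL = X̄ − 3·M̄R̄/d₂ = 160.8786 − 3 × 10.7077 / 1.128 = 132.4007

132.401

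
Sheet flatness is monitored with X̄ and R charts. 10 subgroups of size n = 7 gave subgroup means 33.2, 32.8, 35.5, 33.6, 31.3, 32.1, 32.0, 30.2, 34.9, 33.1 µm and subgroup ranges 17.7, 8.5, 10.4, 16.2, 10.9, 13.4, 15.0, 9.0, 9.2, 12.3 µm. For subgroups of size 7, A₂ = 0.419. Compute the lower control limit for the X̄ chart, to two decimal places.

X̄̄ = (33.2 + 32.8 + 35.5 + 33.6 + 31.3 + 32.1 + 32.0 + 30.2 + 34.9 + 33.1) / 10 = 328.7000 / 10 = 32.8700
R̄ = (17.7 + 8.5 + 10.4 + 16.2 + 10.9 + 13.4 + 15.0 + 9.0 + 9.2 + 12.3) / 10 = 122.6000 / 10 = 12.2600
LCL = X̄̄ − A₂·R̄ = 32.8700 − 0.419 × 12.2600 = 27.7331

27.73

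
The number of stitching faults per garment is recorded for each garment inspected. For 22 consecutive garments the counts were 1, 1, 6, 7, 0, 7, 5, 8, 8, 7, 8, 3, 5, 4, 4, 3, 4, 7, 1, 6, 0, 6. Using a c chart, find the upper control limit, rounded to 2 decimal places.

c̄ = (1 + 1 + 6 + 7 + 0 + 7 + 5 + 8 + 8 + 7 + 8 + 3 + 5 + 4 + 4 + 3 + 4 + 7 + 1 + 6 + 0 + 6) / 22 = 101 / 22 = 4.5909
UCL = c̄ + 3√c̄ = 4.5909 + 3 × √4.5909 = 4.5909 + 3 × 2.1426 = 11.0188

11.02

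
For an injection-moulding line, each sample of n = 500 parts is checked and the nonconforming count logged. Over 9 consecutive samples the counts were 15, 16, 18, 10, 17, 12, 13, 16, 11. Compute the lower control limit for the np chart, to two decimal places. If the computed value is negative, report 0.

p̄ = Σdᵢ / (k·n) = 128 / (9 × 500) = 0.02844
LCL = np̄ − 3·√(np̄(1−p̄)) = 14.2222 − 3 × 3.7172 = 3.0706

3.07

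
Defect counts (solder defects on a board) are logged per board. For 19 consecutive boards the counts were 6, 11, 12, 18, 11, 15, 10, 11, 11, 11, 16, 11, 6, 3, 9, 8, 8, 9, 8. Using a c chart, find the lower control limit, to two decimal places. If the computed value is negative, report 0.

c̄ = (6 + 11 + 12 + 18 + 11 + 15 + 10 + 11 + 11 + 11 + 16 + 11 + 6 + 3 + 9 + 8 + 8 + 9 + 8) / 19 = 194 / 19 = 10.2105
LCL = c̄ − 3√c̄ = 10.2105 − 3 × 3.1954 = 0.6244

0.62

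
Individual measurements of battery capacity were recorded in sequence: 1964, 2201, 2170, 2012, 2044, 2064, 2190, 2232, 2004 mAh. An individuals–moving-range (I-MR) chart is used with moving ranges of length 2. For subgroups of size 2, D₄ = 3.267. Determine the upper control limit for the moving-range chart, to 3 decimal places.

Moving ranges: 237, 31, 158, 32, 20, 126, 42, 228; M̄R̄ = 874.0000 / 8 = 109.2500
UCL_MR = D₄·M̄R̄ = 3.267 × 109.2500 = 356.9197

356.920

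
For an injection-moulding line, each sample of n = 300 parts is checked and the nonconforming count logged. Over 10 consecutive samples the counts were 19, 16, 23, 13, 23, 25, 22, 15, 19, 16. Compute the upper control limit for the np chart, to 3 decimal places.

p̄ = Σdᵢ / (k·n) = 191 / (10 × 300) = 0.06367
UCL = np̄ + 3·√(np̄(1−p̄)) = 19.1000 + 3 × √(19.1000×0.93633) = 19.1000 + 3 × 4.2289 = 31.7868

31.787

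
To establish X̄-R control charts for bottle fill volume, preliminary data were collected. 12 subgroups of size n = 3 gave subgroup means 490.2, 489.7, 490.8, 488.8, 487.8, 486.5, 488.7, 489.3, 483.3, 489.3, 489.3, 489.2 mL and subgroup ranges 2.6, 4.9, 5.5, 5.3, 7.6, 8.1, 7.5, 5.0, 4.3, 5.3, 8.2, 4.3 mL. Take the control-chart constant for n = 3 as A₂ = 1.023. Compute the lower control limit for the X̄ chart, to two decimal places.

482.73

X̄̄ = (490.2 + 489.7 + 490.8 + 488.8 + 487.8 + 486.5 + 488.7 + 489.3 + 483.3 + 489.3 + 489.3 + 489.2) / 12 = 5862.9000 / 12 = 488.5750
R̄ = (2.6 + 4.9 + 5.5 + 5.3 + 7.6 + 8.1 + 7.5 + 5.0 + 4.3 + 5.3 + 8.2 + 4.3) / 12 = 68.6000 / 12 = 5.7167
LCL = X̄̄ − A₂·R̄ = 488.5750 − 1.023 × 5.7167 = 482.7269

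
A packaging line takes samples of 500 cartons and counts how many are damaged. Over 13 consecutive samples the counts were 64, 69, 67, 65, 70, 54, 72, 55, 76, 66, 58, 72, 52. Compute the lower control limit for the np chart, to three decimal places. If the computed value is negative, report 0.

42.112

p̄ = Σdᵢ / (k·n) = 840 / (13 × 500) = 0.12923
LCL = np̄ − 3·√(np̄(1−p̄)) = 64.6154 − 3 × 7.5010 = 42.1124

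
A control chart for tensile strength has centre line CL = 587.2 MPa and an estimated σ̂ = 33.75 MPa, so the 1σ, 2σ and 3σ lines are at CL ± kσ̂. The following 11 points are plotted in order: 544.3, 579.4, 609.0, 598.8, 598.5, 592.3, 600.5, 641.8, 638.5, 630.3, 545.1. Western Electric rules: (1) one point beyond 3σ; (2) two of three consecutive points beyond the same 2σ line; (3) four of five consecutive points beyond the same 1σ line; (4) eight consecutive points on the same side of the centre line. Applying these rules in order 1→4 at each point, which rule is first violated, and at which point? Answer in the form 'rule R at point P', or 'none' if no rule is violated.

Zone of each point (C = within 1σ̂, B = 1σ̂–2σ̂, A = 2σ̂–3σ̂, * = beyond 3σ̂; sign = side of CL): 1:-B, 2:-C, 3:+C, 4:+C, 5:+C, 6:+C, 7:+C, 8:+B, 9:+B, 10:+B, 11:-B
Rule 4 (eight consecutive points on the same side of the centre line) is satisfied at point 10.

rule 4 at point 10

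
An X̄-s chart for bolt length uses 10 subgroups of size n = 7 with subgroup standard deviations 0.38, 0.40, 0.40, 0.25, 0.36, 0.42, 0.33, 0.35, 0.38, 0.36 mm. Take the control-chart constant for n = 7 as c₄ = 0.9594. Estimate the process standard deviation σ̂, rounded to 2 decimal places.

s̄ = (0.38 + 0.40 + 0.40 + 0.25 + 0.36 + 0.42 + 0.33 + 0.35 + 0.38 + 0.36) / 10 = 0.3630
σ̂ = s̄ / c₄ = 0.3630 / 0.9594 = 0.3784

0.38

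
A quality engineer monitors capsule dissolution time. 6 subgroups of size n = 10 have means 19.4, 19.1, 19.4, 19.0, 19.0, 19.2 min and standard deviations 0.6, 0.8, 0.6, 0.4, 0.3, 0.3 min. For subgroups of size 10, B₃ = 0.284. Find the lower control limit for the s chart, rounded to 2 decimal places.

0.14

s̄ = (0.6 + 0.8 + 0.6 + 0.4 + 0.3 + 0.3) / 6 = 0.5000
LCL_s = B₃·s̄ = 0.284 × 0.5000 = 0.1420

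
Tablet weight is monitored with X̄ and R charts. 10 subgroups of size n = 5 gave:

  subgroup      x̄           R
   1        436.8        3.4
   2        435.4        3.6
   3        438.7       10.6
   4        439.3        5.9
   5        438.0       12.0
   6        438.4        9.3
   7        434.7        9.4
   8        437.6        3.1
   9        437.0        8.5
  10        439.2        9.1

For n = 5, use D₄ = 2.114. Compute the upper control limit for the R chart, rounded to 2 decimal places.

R̄ = (3.4 + 3.6 + 10.6 + 5.9 + 12.0 + 9.3 + 9.4 + 3.1 + 8.5 + 9.1) / 10 = 74.9000 / 10 = 7.4900
UCL_R = D₄·R̄ = 2.114 × 7.4900 = 15.8339

15.83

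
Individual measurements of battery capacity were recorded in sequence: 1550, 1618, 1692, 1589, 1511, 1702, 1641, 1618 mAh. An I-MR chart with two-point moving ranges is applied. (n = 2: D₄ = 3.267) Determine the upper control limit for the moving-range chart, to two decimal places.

Moving ranges: 68, 74, 103, 78, 191, 61, 23; M̄R̄ = 598.0000 / 7 = 85.4286
UCL_MR = D₄·M̄R̄ = 3.267 × 85.4286 = 279.0951

279.10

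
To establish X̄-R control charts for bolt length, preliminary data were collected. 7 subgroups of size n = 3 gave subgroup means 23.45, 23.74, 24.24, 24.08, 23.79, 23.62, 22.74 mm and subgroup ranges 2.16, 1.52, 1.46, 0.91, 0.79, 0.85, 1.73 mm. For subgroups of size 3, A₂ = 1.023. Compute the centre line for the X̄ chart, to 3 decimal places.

X̄̄ = (23.45 + 23.74 + 24.24 + 24.08 + 23.79 + 23.62 + 22.74) / 7 = 165.6600 / 7 = 23.6657
CL = X̄̄ = 23.6657

23.666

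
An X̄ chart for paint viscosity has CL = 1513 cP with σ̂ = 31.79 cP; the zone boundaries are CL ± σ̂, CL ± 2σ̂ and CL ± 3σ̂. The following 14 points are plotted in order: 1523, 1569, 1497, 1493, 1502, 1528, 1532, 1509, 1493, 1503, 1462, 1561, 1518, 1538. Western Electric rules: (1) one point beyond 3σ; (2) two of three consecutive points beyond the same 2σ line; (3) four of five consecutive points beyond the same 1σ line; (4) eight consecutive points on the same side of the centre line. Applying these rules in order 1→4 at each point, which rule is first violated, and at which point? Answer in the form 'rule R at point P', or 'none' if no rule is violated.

Zone of each point (C = within 1σ̂, B = 1σ̂–2σ̂, A = 2σ̂–3σ̂, * = beyond 3σ̂; sign = side of CL): 1:+C, 2:+B, 3:-C, 4:-C, 5:-C, 6:+C, 7:+C, 8:-C, 9:-C, 10:-C, 11:-B, 12:+B, 13:+C, 14:+C
No rule fires across all 14 points.

none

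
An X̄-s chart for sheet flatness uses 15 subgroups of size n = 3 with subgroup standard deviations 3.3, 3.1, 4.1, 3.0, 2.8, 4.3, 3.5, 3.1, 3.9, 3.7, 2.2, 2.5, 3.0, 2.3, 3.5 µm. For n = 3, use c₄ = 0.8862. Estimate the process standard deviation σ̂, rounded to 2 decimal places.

s̄ = (3.3 + 3.1 + 4.1 + 3.0 + 2.8 + 4.3 + 3.5 + 3.1 + 3.9 + 3.7 + 2.2 + 2.5 + 3.0 + 2.3 + 3.5) / 15 = 3.2200
σ̂ = s̄ / c₄ = 3.2200 / 0.8862 = 3.6335

3.63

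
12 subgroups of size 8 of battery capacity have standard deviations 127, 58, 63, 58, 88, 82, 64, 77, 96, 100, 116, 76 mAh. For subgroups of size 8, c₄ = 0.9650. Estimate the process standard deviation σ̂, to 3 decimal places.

s̄ = (127 + 58 + 63 + 58 + 88 + 82 + 64 + 77 + 96 + 100 + 116 + 76) / 12 = 83.7500
σ̂ = s̄ / c₄ = 83.7500 / 0.9650 = 86.7876

86.788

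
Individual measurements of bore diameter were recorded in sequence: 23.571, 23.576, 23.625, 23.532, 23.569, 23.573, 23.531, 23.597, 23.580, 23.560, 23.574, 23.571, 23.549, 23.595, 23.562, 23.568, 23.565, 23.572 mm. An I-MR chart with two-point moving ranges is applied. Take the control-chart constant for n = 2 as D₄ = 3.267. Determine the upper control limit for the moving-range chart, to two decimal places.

0.09

Moving ranges: 0.005, 0.049, 0.093, 0.037, 0.004, 0.042, 0.066, 0.017, 0.020, 0.014, 0.003, 0.022, 0.046, 0.033, 0.006, 0.003, 0.007; M̄R̄ = 0.4670 / 17 = 0.0275
UCL_MR = D₄·M̄R̄ = 3.267 × 0.0275 = 0.0897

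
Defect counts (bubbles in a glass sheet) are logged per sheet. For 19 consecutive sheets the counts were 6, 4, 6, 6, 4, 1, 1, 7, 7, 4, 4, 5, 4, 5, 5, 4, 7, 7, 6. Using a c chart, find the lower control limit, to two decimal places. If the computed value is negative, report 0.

0.00

c̄ = (6 + 4 + 6 + 6 + 4 + 1 + 1 + 7 + 7 + 4 + 4 + 5 + 4 + 5 + 5 + 4 + 7 + 7 + 6) / 19 = 93 / 19 = 4.8947
LCL = c̄ − 3√c̄ = 4.8947 − 3 × 2.2124 = -1.7425 → 0 (cannot be negative)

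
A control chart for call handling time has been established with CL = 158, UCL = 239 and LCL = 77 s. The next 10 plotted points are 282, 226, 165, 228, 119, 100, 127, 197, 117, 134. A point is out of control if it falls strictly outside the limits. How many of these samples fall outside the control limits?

Compare each point to [77, 239]: sample 1 = 282 > UCL.

1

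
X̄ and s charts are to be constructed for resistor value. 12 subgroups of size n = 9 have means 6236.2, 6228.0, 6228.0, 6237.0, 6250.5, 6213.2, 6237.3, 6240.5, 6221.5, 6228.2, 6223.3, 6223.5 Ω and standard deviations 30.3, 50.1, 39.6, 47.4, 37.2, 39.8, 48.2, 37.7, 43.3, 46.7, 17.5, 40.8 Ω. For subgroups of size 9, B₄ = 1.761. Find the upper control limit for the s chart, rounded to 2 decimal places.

s̄ = (30.3 + 50.1 + 39.6 + 47.4 + 37.2 + 39.8 + 48.2 + 37.7 + 43.3 + 46.7 + 17.5 + 40.8) / 12 = 39.8833
UCL_s = B₄·s̄ = 1.761 × 39.8833 = 70.2345

70.23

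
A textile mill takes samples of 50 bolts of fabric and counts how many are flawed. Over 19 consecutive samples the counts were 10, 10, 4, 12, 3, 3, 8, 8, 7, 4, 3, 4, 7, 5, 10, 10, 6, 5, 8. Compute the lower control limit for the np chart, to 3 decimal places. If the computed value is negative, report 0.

0.000

p̄ = Σdᵢ / (k·n) = 127 / (19 × 50) = 0.13368
LCL = np̄ − 3·√(np̄(1−p̄)) = 6.6842 − 3 × 2.4064 = -0.5349 → 0 (negative, so LCL = 0)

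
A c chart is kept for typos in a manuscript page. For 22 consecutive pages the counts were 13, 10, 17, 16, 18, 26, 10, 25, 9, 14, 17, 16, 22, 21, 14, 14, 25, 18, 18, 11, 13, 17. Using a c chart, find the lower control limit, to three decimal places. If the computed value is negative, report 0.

c̄ = (13 + 10 + 17 + 16 + 18 + 26 + 10 + 25 + 9 + 14 + 17 + 16 + 22 + 21 + 14 + 14 + 25 + 18 + 18 + 11 + 13 + 17) / 22 = 364 / 22 = 16.5455
LCL = c̄ − 3√c̄ = 16.5455 − 3 × 4.0676 = 4.3426

4.343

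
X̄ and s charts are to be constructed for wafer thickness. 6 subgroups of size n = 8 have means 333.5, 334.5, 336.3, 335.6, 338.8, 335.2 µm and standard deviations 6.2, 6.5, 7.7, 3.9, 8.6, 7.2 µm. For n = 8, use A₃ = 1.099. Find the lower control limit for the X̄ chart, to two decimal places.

328.31

X̄̄ = (333.5 + 334.5 + 336.3 + 335.6 + 338.8 + 335.2) / 6 = 335.6500
s̄ = (6.2 + 6.5 + 7.7 + 3.9 + 8.6 + 7.2) / 6 = 6.6833
LCL = X̄̄ − A₃·s̄ = 335.6500 − 1.099 × 6.6833 = 328.3050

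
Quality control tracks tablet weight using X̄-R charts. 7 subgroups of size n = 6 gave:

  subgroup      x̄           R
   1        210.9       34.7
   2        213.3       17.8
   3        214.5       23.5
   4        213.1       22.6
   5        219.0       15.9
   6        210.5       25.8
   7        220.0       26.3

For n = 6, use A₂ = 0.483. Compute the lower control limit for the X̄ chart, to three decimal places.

X̄̄ = (210.9 + 213.3 + 214.5 + 213.1 + 219.0 + 210.5 + 220.0) / 7 = 1501.3000 / 7 = 214.4714
R̄ = (34.7 + 17.8 + 23.5 + 22.6 + 15.9 + 25.8 + 26.3) / 7 = 166.6000 / 7 = 23.8000
LCL = X̄̄ − A₂·R̄ = 214.4714 − 0.483 × 23.8000 = 202.9760

202.976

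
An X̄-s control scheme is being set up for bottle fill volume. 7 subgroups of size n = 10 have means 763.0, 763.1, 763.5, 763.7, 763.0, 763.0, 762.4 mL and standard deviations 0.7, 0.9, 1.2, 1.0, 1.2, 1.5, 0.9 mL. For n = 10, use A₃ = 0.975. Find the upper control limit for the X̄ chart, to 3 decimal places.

X̄̄ = (763.0 + 763.1 + 763.5 + 763.7 + 763.0 + 763.0 + 762.4) / 7 = 763.1000
s̄ = (0.7 + 0.9 + 1.2 + 1.0 + 1.2 + 1.5 + 0.9) / 7 = 1.0571
UCL = X̄̄ + A₃·s̄ = 763.1000 + 0.975 × 1.0571 = 764.1307

764.131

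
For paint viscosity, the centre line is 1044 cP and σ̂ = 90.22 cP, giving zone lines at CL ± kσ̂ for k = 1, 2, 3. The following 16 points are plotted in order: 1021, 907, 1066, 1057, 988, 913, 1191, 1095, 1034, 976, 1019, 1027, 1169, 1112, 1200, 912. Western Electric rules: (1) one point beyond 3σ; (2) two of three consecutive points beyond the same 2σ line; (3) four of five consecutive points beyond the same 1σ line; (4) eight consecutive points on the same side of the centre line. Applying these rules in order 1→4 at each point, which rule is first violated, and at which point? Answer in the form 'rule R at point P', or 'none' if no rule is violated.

Zone of each point (C = within 1σ̂, B = 1σ̂–2σ̂, A = 2σ̂–3σ̂, * = beyond 3σ̂; sign = side of CL): 1:-C, 2:-B, 3:+C, 4:+C, 5:-C, 6:-B, 7:+B, 8:+C, 9:-C, 10:-C, 11:-C, 12:-C, 13:+B, 14:+C, 15:+B, 16:-B
No rule fires across all 16 points.

none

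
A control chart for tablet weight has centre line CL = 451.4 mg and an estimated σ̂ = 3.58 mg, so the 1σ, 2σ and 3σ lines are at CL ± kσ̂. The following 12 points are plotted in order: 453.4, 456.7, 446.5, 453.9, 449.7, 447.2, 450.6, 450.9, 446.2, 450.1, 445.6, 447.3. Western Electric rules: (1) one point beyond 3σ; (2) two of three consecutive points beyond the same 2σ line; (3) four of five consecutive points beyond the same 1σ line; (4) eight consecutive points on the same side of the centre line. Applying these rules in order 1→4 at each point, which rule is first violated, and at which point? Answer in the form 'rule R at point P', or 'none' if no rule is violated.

rule 4 at point 12

Zone of each point (C = within 1σ̂, B = 1σ̂–2σ̂, A = 2σ̂–3σ̂, * = beyond 3σ̂; sign = side of CL): 1:+C, 2:+B, 3:-B, 4:+C, 5:-C, 6:-B, 7:-C, 8:-C, 9:-B, 10:-C, 11:-B, 12:-B
Rule 4 (eight consecutive points on the same side of the centre line) is satisfied at point 12.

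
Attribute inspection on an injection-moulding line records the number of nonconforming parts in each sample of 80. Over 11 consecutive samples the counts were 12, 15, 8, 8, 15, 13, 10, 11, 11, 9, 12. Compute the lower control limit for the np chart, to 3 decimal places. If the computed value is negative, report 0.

1.937

p̄ = Σdᵢ / (k·n) = 124 / (11 × 80) = 0.14091
LCL = np̄ − 3·√(np̄(1−p̄)) = 11.2727 − 3 × 3.1120 = 1.9368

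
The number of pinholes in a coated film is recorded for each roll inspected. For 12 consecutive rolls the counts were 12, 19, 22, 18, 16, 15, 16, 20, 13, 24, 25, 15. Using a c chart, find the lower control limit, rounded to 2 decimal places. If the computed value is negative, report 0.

5.22

c̄ = (12 + 19 + 22 + 18 + 16 + 15 + 16 + 20 + 13 + 24 + 25 + 15) / 12 = 215 / 12 = 17.9167
LCL = c̄ − 3√c̄ = 17.9167 − 3 × 4.2328 = 5.2182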